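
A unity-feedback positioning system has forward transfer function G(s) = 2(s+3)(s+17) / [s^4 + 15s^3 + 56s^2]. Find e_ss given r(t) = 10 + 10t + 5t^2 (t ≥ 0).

280/51

Lowest-order denominator term is 56s^2, so the open loop has 2 poles at the origin → type 2 system. By superposition:
  • 10: tracked with zero error.
  • 10t: tracked with zero error.
  • 5t^2: e_ss = 10/K_a with K_a=51/28 → 280/51.
Total e_ss = 280/51.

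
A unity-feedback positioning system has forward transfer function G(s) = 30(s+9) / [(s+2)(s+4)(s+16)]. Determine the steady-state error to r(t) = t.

The open loop has no poles at the origin → type 0 system.
K_v = lim_{s→0} s·G(s) = 0; the steady-state error to this ramp input grows without bound.

infinity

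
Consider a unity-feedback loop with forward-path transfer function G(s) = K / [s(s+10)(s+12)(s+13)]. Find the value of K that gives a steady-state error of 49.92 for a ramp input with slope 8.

250

One free integrator in G(s): this is a type 1 system.
K_v = lim_{s→0} s·G(s) = K / (10·12·13) = (1/1560)·K.
e_ss = 8/K_v = 49.92 ⇒ K_v = 25/156 ⇒ K = (25/156)/(1/1560) = 250.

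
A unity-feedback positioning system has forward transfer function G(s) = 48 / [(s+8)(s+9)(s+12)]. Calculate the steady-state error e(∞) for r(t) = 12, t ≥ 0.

216/19

G(s) has no factors of s in the denominator, so the system is type 0.
K_p = lim_{s→0} G(s) = 48 / (8·9·12) = 1/18.
e_ss = 12/(1 + K_p) = 12/(19/18) = 216/19.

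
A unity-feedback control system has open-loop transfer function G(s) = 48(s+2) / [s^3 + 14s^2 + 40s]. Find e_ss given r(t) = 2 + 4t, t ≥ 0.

5/3

Lowest-order denominator term is 40s, so the open loop has 1 pole at the origin → type 1 system. Treating each term separately:
  • 2: tracked with zero error.
  • 4t: e_ss = 4/K_v with K_v=2.4 → 5/3.
Total e_ss = 5/3.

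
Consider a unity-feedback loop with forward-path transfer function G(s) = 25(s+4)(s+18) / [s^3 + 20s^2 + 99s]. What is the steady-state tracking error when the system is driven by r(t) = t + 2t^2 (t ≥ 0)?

infinity

Factoring s from the denominator leaves a polynomial with constant term 99, so the system is type 1. By superposition:
  • t: e_ss = 1/K_v with K_v=200/11 → 0.055.
  • 2t^2: a type-1 system cannot track it, e_ss → ∞.
The unbounded component dominates.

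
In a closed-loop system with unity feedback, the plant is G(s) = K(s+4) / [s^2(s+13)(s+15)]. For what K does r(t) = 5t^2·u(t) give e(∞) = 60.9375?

The open loop has two poles at the origin → type 2 system.
K_a = lim_{s→0} s^2·G(s) = K·4 / (13·15) = (4/195)·K.
e_ss = 10/K_a = 60.9375 ⇒ K_a = 32/195 ⇒ K = (32/195)/(4/195) = 8.

8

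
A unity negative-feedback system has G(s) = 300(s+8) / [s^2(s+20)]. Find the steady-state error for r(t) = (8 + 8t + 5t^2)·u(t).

1/12

The open loop has two poles at the origin → type 2 system. Taking each input component in turn:
  • 8: tracked with zero error.
  • 8t: tracked with zero error.
  • 5t^2: e_ss = 10/K_a with K_a=120 → 1/12.
Total e_ss = 1/12.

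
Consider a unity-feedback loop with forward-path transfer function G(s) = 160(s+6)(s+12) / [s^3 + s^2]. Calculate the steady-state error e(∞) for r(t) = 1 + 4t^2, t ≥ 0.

Lowest-order denominator term is s^2, so the open loop has 2 poles at the origin → type 2 system. Treating each term separately:
  • 1: tracked with zero error.
  • 4t^2: e_ss = 8/K_a with K_a=11520 → 1/1440.
Total e_ss = 1/1440.

1/1440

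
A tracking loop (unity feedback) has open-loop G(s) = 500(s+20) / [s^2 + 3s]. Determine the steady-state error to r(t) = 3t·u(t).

0.0009

Factoring s from the denominator leaves a polynomial with constant term 3, so the system is type 1.
K_v = lim_{s→0} s·G(s) = 500·20 / 3 = 10000/3.
e_ss = 3/K_v = 3/(10000/3) = 0.0009.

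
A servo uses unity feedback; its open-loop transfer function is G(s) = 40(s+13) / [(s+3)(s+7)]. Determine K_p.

The open loop has no poles at the origin → type 0 system.
K_p = lim_{s→0} G(s) = 40·13 / (3·7) = 520/21.

520/21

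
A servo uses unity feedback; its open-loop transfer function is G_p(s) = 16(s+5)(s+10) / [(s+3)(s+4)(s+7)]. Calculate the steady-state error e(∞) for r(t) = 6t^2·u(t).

No free integrators in G_p(s): this is a type 0 system.
For a type-0 system K_a = 0, so e_ss to a parabolic input is unbounded.

infinity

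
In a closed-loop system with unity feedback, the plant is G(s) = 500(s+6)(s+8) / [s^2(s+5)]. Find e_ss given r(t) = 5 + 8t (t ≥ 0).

G(s) has two factors of s in the denominator, so the system is type 2. Taking each input component in turn:
  • 5: tracked with zero error.
  • 8t: tracked with zero error.
Total e_ss = 0.

0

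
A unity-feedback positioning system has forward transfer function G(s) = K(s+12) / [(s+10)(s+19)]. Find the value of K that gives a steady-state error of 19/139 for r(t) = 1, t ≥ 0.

100

System type = 0 (no poles at s=0).
K_p = lim_{s→0} G(s) = K·12 / (10·19) = (6/95)·K.
e_ss = 1/(1 + K_p) = 19/139 ⇒ 1 + (6/95)·K = 139/19 ⇒ K = 100.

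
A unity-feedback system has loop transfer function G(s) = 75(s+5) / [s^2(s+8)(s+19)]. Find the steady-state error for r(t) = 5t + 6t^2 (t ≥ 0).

4.864

System type = 2 (two poles at s=0). Treating each term separately:
  • 5t: tracked with zero error.
  • 6t^2: e_ss = 12/K_a with K_a=375/152 → 4.864.
Total e_ss = 4.864.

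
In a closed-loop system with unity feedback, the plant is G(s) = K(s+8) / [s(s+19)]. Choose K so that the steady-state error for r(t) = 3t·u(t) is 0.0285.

One free integrator in G(s): this is a type 1 system.
K_v = lim_{s→0} s·G(s) = K·8 / (19) = (8/19)·K.
e_ss = 3/K_v = 0.0285 ⇒ K_v = 2000/19 ⇒ K = (2000/19)/(8/19) = 250.

250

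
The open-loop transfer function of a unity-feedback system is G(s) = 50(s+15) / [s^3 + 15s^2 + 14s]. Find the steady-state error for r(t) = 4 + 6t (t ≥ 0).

0.112

Lowest-order denominator term is 14s, so the open loop has 1 pole at the origin → type 1 system. Taking each input component in turn:
  • 4: tracked with zero error.
  • 6t: e_ss = 6/K_v with K_v=375/7 → 0.112.
Total e_ss = 0.112.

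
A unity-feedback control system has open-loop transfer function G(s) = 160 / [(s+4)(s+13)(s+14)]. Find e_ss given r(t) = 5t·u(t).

System type = 0 (no poles at s=0).
K_v = lim_{s→0} s·G(s) = 0; the steady-state error to this ramp input grows without bound.

infinity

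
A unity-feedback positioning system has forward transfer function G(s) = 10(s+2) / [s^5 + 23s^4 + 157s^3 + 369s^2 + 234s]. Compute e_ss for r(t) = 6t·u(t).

Factoring s from the denominator leaves a polynomial with constant term 234, so the system is type 1.
K_v = lim_{s→0} s·G(s) = 10·2 / 234 = 10/117.
e_ss = 6/K_v = 6/(10/117) = 70.2.

70.2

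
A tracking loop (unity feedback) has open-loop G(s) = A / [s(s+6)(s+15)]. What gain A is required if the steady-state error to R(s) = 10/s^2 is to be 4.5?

200

The open loop has one pole at the origin → type 1 system.
K_v = lim_{s→0} s·G(s) = A / (6·15) = (1/90)·A.
e_ss = 10/K_v = 4.5 ⇒ K_v = 20/9 ⇒ A = (20/9)/(1/90) = 200.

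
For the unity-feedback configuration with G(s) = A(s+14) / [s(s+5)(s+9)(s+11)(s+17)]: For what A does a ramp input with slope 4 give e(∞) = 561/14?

G(s) has one factor of s in the denominator, so the system is type 1.
K_v = lim_{s→0} s·G(s) = A·14 / (5·9·11·17) = (14/8415)·A.
e_ss = 4/K_v = 561/14 ⇒ K_v = 56/561 ⇒ A = (56/561)/(14/8415) = 60.

60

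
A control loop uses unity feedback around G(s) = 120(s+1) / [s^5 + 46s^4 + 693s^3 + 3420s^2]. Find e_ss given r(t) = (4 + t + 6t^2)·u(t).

The denominator has no term below 3420s^2 — 2 poles at s=0, type 2. Taking each input component in turn:
  • 4: tracked with zero error.
  • t: tracked with zero error.
  • 6t^2: e_ss = 12/K_a with K_a=2/57 → 342.
Total e_ss = 342.

342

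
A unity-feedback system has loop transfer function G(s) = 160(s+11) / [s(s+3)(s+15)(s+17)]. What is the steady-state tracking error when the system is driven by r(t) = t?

G(s) has one factor of s in the denominator, so the system is type 1.
K_v = lim_{s→0} s·G(s) = 160·11 / (3·15·17) = 352/153.
e_ss = 1/K_v = 1/(352/153) = 153/352.

153/352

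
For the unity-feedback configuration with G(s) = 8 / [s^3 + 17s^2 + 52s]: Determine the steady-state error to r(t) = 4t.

26

Factoring s from the denominator leaves a polynomial with constant term 52, so the system is type 1.
K_v = lim_{s→0} s·G(s) = 8 / 52 = 2/13.
e_ss = 4/K_v = 4/(2/13) = 26.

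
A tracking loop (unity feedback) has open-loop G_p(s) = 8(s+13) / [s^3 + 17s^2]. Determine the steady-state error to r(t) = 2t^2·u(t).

17/26

The denominator has no term below 17s^2 — 2 poles at s=0, type 2.
K_a = lim_{s→0} s^2·G_p(s) = 8·13 / 17 = 104/17.
r(t) = 2t^2 gives R(s) = 4/s^3.
e_ss = 4/K_a = 4/(104/17) = 17/26.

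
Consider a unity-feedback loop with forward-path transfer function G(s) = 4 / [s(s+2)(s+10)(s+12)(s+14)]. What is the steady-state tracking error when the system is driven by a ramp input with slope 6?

5040

G(s) has one factor of s in the denominator, so the system is type 1.
K_v = lim_{s→0} s·G(s) = 4 / (2·10·12·14) = 1/840.
e_ss = 6/K_v = 6/(1/840) = 5040.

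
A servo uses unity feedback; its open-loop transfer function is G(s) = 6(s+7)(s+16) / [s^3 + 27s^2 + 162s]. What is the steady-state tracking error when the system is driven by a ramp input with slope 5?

The denominator has no term below 162s — 1 pole at s=0, type 1.
K_v = lim_{s→0} s·G(s) = 6·7·16 / 162 = 112/27.
e_ss = 5/K_v = 5/(112/27) = 135/112.

135/112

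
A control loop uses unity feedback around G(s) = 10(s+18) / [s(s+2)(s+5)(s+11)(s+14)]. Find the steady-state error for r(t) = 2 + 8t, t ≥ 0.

616/9

One free integrator in G(s): this is a type 1 system. Treating each term separately:
  • 2: tracked with zero error.
  • 8t: e_ss = 8/K_v with K_v=9/77 → 616/9.
Total e_ss = 616/9.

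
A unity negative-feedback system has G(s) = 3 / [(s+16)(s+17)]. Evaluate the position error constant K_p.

System type = 0 (no poles at s=0).
K_p = lim_{s→0} G(s) = 3 / (16·17) = 3/272.

3/272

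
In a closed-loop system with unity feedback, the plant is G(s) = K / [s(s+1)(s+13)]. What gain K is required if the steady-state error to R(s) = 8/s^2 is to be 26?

4

One free integrator in G(s): this is a type 1 system.
K_v = lim_{s→0} s·G(s) = K / (1·13) = (1/13)·K.
e_ss = 8/K_v = 26 ⇒ K_v = 4/13 ⇒ K = (4/13)/(1/13) = 4.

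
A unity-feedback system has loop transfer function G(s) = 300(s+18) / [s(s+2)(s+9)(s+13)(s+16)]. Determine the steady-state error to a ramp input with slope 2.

One free integrator in G(s): this is a type 1 system.
K_v = lim_{s→0} s·G(s) = 300·18 / (2·9·13·16) = 75/52.
e_ss = 2/K_v = 2/(75/52) = 104/75.

104/75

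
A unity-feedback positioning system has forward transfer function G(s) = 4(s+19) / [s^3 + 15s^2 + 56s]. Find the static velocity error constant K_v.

19/14

Lowest-order denominator term is 56s, so the open loop has 1 pole at the origin → type 1 system.
K_v = lim_{s→0} s·G(s) = 4·19 / 56 = 19/14.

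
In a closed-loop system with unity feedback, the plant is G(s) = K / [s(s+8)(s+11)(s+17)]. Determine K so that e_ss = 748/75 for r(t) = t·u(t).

One free integrator in G(s): this is a type 1 system.
K_v = lim_{s→0} s·G(s) = K / (8·11·17) = (1/1496)·K.
e_ss = 1/K_v = 748/75 ⇒ K_v = 75/748 ⇒ K = (75/748)/(1/1496) = 150.

150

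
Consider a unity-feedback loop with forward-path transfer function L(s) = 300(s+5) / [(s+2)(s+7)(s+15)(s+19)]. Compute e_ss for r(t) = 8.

The open loop has no poles at the origin → type 0 system.
K_p = lim_{s→0} L(s) = 300·5 / (2·7·15·19) = 50/133.
e_ss = 8/(1 + K_p) = 8/(183/133) = 1064/183.

1064/183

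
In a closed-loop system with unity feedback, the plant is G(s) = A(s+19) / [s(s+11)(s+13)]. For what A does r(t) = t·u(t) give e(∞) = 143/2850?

150

G(s) has one factor of s in the denominator, so the system is type 1.
K_v = lim_{s→0} s·G(s) = A·19 / (11·13) = (19/143)·A.
e_ss = 1/K_v = 143/2850 ⇒ K_v = 2850/143 ⇒ A = (2850/143)/(19/143) = 150.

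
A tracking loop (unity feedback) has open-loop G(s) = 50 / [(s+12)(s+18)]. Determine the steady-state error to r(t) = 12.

G(s) has no factors of s in the denominator, so the system is type 0.
K_p = lim_{s→0} G(s) = 50 / (12·18) = 25/108.
e_ss = 12/(1 + K_p) = 12/(133/108) = 1296/133.

1296/133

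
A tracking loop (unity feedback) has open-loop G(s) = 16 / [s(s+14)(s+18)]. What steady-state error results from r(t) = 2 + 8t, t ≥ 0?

126

The open loop has one pole at the origin → type 1 system. Taking each input component in turn:
  • 2: tracked with zero error.
  • 8t: e_ss = 8/K_v with K_v=4/63 → 126.
Total e_ss = 126.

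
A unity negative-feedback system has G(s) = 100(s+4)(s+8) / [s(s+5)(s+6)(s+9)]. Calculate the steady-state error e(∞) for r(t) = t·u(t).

The open loop has one pole at the origin → type 1 system.
K_v = lim_{s→0} s·G(s) = 100·4·8 / (5·6·9) = 320/27.
e_ss = 1/K_v = 1/(320/27) = 27/320.

27/320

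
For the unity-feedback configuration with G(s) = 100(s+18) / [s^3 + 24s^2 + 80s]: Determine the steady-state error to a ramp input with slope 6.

4/15

Factoring s from the denominator leaves a polynomial with constant term 80, so the system is type 1.
K_v = lim_{s→0} s·G(s) = 100·18 / 80 = 22.5.
e_ss = 6/K_v = 6/22.5 = 4/15.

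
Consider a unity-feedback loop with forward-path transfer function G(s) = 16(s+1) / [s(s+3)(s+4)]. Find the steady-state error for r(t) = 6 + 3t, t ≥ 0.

System type = 1 (one pole at s=0). Treating each term separately:
  • 6: tracked with zero error.
  • 3t: e_ss = 3/K_v with K_v=4/3 → 2.25.
Total e_ss = 2.25.

2.25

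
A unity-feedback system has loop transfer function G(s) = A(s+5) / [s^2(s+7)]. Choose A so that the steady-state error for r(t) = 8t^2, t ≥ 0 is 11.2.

2

Two free integrators in G(s): this is a type 2 system.
K_a = lim_{s→0} s^2·G(s) = A·5 / (7) = (5/7)·A.
e_ss = 16/K_a = 11.2 ⇒ K_a = 10/7 ⇒ A = (10/7)/(5/7) = 2.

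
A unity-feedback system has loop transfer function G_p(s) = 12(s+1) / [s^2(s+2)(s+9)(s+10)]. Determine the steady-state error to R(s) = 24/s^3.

360

G_p(s) has two factors of s in the denominator, so the system is type 2.
K_a = lim_{s→0} s^2·G_p(s) = 12·1 / (2·9·10) = 1/15.
r(t) = 12t^2 gives R(s) = 24/s^3.
e_ss = 24/K_a = 24/(1/15) = 360.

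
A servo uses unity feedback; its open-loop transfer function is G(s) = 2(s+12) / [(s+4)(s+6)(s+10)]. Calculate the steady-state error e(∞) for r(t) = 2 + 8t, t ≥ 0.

infinity

No free integrators in G(s): this is a type 0 system. Taking each input component in turn:
  • 2: e_ss = 2/(1+K_p) with K_p=0.1 → 20/11.
  • 8t: a type-0 system cannot track it, e_ss → ∞.
The unbounded component dominates.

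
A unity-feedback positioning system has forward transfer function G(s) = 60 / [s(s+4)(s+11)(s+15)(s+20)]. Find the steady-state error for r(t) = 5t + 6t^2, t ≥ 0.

infinity

G(s) has one factor of s in the denominator, so the system is type 1. Taking each input component in turn:
  • 5t: e_ss = 5/K_v with K_v=1/220 → 1100.
  • 6t^2: a type-1 system cannot track it, e_ss → ∞.
The unbounded component dominates.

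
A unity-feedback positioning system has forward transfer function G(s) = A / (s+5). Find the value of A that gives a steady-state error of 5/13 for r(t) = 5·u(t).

System type = 0 (no poles at s=0).
K_p = lim_{s→0} G(s) = A / (5) = 0.2·A.
e_ss = 5/(1 + K_p) = 5/13 ⇒ 1 + 0.2·A = 13 ⇒ A = 60.

60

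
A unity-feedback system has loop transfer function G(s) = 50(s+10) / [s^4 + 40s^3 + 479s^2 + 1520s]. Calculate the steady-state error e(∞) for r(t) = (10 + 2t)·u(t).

Factoring s from the denominator leaves a polynomial with constant term 1520, so the system is type 1. Taking each input component in turn:
  • 10: tracked with zero error.
  • 2t: e_ss = 2/K_v with K_v=25/76 → 6.08.
Total e_ss = 6.08.

6.08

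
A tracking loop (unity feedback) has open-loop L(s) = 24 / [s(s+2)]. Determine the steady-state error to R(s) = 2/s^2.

The open loop has one pole at the origin → type 1 system.
K_v = lim_{s→0} s·L(s) = 24 / (2) = 12.
e_ss = 2/K_v = 2/12 = 1/6.

1/6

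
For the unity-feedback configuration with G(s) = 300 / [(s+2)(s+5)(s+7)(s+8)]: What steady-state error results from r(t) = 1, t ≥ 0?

28/43

G(s) has no factors of s in the denominator, so the system is type 0.
K_p = lim_{s→0} G(s) = 300 / (2·5·7·8) = 15/28.
e_ss = 1/(1 + K_p) = 1/(43/28) = 28/43.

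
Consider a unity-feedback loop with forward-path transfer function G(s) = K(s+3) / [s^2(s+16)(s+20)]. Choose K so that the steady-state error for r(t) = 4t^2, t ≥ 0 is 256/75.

250

G(s) has two factors of s in the denominator, so the system is type 2.
K_a = lim_{s→0} s^2·G(s) = K·3 / (16·20) = (3/320)·K.
e_ss = 8/K_a = 256/75 ⇒ K_a = 75/32 ⇒ K = (75/32)/(3/320) = 250.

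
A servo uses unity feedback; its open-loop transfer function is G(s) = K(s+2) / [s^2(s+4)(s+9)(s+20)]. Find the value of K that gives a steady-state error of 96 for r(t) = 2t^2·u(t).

15

Two free integrators in G(s): this is a type 2 system.
K_a = lim_{s→0} s^2·G(s) = K·2 / (4·9·20) = (1/360)·K.
e_ss = 4/K_a = 96 ⇒ K_a = 1/24 ⇒ K = (1/24)/(1/360) = 15.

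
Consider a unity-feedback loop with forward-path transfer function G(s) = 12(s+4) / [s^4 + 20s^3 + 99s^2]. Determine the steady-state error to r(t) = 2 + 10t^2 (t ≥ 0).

Lowest-order denominator term is 99s^2, so the open loop has 2 poles at the origin → type 2 system. Treating each term separately:
  • 2: tracked with zero error.
  • 10t^2: e_ss = 20/K_a with K_a=16/33 → 41.25.
Total e_ss = 41.25.

41.25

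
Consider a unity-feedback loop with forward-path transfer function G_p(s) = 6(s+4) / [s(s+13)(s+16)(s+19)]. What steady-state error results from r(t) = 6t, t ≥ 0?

System type = 1 (one pole at s=0).
K_v = lim_{s→0} s·G_p(s) = 6·4 / (13·16·19) = 3/494.
e_ss = 6/K_v = 6/(3/494) = 988.

988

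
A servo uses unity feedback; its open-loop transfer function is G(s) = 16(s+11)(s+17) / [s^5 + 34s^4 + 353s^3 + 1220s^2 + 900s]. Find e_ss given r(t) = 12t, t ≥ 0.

675/187

Factoring s from the denominator leaves a polynomial with constant term 900, so the system is type 1.
K_v = lim_{s→0} s·G(s) = 16·11·17 / 900 = 748/225.
e_ss = 12/K_v = 12/(748/225) = 675/187.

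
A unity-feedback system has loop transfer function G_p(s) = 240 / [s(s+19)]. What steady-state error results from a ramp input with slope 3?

0.2375

One free integrator in G_p(s): this is a type 1 system.
K_v = lim_{s→0} s·G_p(s) = 240 / (19) = 240/19.
e_ss = 3/K_v = 3/(240/19) = 0.2375.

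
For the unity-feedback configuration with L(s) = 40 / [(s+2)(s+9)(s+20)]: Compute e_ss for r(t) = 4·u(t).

No free integrators in L(s): this is a type 0 system.
K_p = lim_{s→0} L(s) = 40 / (2·9·20) = 1/9.
e_ss = 4/(1 + K_p) = 4/(10/9) = 3.6.

3.6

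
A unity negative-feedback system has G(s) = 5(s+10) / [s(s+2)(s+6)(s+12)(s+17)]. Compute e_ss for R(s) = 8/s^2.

391.68

G(s) has one factor of s in the denominator, so the system is type 1.
K_v = lim_{s→0} s·G(s) = 5·10 / (2·6·12·17) = 25/1224.
e_ss = 8/K_v = 8/(25/1224) = 391.68.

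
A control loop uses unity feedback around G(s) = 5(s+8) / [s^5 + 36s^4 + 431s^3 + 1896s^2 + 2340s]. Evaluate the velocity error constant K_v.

Lowest-order denominator term is 2340s, so the open loop has 1 pole at the origin → type 1 system.
K_v = lim_{s→0} s·G(s) = 5·8 / 2340 = 2/117.

2/117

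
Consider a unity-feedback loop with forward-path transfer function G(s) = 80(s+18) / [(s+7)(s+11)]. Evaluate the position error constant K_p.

The open loop has no poles at the origin → type 0 system.
K_p = lim_{s→0} G(s) = 80·18 / (7·11) = 1440/77.

1440/77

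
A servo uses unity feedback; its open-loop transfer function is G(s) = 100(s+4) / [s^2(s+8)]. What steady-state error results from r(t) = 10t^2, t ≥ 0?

0.4

Two free integrators in G(s): this is a type 2 system.
K_a = lim_{s→0} s^2·G(s) = 100·4 / (8) = 50.
r(t) = 10t^2 gives R(s) = 20/s^3.
e_ss = 20/K_a = 20/50 = 0.4.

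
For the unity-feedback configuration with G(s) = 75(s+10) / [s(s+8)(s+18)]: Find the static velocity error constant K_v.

125/24

The open loop has one pole at the origin → type 1 system.
K_v = lim_{s→0} s·G(s) = 75·10 / (8·18) = 125/24.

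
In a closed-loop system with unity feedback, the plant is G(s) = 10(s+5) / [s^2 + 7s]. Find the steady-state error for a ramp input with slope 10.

Lowest-order denominator term is 7s, so the open loop has 1 pole at the origin → type 1 system.
K_v = lim_{s→0} s·G(s) = 10·5 / 7 = 50/7.
e_ss = 10/K_v = 10/(50/7) = 1.4.

1.4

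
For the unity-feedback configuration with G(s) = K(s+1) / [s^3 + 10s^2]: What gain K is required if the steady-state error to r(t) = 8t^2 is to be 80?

Lowest-order denominator term is 10s^2, so the open loop has 2 poles at the origin → type 2 system.
K_a = lim_{s→0} s^2·G(s) = K·1 / 10 = 0.1·K.
e_ss = 16/K_a = 80 ⇒ K_a = 0.2 ⇒ K = 0.2/0.1 = 2.

2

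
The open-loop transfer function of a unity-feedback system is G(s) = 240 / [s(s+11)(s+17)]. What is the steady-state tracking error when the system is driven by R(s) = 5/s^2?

The open loop has one pole at the origin → type 1 system.
K_v = lim_{s→0} s·G(s) = 240 / (11·17) = 240/187.
e_ss = 5/K_v = 5/(240/187) = 187/48.

187/48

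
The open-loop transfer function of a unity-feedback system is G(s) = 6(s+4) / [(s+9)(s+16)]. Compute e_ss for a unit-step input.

No free integrators in G(s): this is a type 0 system.
K_p = lim_{s→0} G(s) = 6·4 / (9·16) = 1/6.
e_ss = 1/(1 + K_p) = 1/(7/6) = 6/7.

6/7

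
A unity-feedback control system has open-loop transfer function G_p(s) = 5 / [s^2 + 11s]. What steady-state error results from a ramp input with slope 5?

The denominator has no term below 11s — 1 pole at s=0, type 1.
K_v = lim_{s→0} s·G_p(s) = 5 / 11 = 5/11.
e_ss = 5/K_v = 5/(5/11) = 11.

11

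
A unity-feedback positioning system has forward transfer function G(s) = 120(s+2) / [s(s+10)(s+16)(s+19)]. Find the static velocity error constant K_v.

G(s) has one factor of s in the denominator, so the system is type 1.
K_v = lim_{s→0} s·G(s) = 120·2 / (10·16·19) = 3/38.

3/38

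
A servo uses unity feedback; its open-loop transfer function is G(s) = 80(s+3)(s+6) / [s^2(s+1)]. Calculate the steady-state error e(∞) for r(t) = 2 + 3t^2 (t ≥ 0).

System type = 2 (two poles at s=0). Treating each term separately:
  • 2: tracked with zero error.
  • 3t^2: e_ss = 6/K_a with K_a=1440 → 1/240.
Total e_ss = 1/240.

1/240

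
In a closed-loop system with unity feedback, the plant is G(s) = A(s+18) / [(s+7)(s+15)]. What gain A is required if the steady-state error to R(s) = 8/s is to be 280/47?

The open loop has no poles at the origin → type 0 system.
K_p = lim_{s→0} G(s) = A·18 / (7·15) = (6/35)·A.
e_ss = 8/(1 + K_p) = 280/47 ⇒ 1 + (6/35)·A = 47/35 ⇒ A = 2.

2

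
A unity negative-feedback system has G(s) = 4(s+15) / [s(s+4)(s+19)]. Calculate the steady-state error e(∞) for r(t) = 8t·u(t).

System type = 1 (one pole at s=0).
K_v = lim_{s→0} s·G(s) = 4·15 / (4·19) = 15/19.
e_ss = 8/K_v = 8/(15/19) = 152/15.

152/15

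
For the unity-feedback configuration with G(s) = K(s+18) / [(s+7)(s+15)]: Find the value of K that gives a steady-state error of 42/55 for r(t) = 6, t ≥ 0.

No free integrators in G(s): this is a type 0 system.
K_p = lim_{s→0} G(s) = K·18 / (7·15) = (6/35)·K.
e_ss = 6/(1 + K_p) = 42/55 ⇒ 1 + (6/35)·K = 55/7 ⇒ K = 40.

40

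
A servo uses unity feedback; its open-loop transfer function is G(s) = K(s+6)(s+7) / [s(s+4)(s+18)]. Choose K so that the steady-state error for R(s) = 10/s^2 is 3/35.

The open loop has one pole at the origin → type 1 system.
K_v = lim_{s→0} s·G(s) = K·6·7 / (4·18) = (7/12)·K.
e_ss = 10/K_v = 3/35 ⇒ K_v = 350/3 ⇒ K = (350/3)/(7/12) = 200.

200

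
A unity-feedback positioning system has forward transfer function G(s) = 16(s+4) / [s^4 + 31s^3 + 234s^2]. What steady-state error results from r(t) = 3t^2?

21.9375

The denominator has no term below 234s^2 — 2 poles at s=0, type 2.
K_a = lim_{s→0} s^2·G(s) = 16·4 / 234 = 32/117.
r(t) = 3t^2 gives R(s) = 6/s^3.
e_ss = 6/K_a = 6/(32/117) = 21.9375.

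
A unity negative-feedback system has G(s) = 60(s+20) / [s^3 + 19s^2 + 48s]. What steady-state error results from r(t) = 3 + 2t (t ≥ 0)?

The denominator has no term below 48s — 1 pole at s=0, type 1. Taking each input component in turn:
  • 3: tracked with zero error.
  • 2t: e_ss = 2/K_v with K_v=25 → 0.08.
Total e_ss = 0.08.

0.08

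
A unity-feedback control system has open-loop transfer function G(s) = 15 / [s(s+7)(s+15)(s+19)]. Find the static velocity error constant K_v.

One free integrator in G(s): this is a type 1 system.
K_v = lim_{s→0} s·G(s) = 15 / (7·15·19) = 1/133.

1/133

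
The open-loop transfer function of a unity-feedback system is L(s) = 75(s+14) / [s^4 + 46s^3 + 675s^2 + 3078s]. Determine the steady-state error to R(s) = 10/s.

The denominator has no term below 3078s — 1 pole at s=0, type 1.
A type-1 system has K_p = ∞, so it tracks a step input with zero steady-state error.

0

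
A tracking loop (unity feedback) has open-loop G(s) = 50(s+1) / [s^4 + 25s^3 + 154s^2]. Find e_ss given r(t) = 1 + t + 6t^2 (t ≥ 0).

36.96

Factoring s^2 from the denominator leaves a polynomial with constant term 154, so the system is type 2. Treating each term separately:
  • 1: tracked with zero error.
  • t: tracked with zero error.
  • 6t^2: e_ss = 12/K_a with K_a=25/77 → 36.96.
Total e_ss = 36.96.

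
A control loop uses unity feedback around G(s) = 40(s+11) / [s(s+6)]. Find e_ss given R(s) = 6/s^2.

9/110

One free integrator in G(s): this is a type 1 system.
K_v = lim_{s→0} s·G(s) = 40·11 / (6) = 220/3.
e_ss = 6/K_v = 6/(220/3) = 9/110.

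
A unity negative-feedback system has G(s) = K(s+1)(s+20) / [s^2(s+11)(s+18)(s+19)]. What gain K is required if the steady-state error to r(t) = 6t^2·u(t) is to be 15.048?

150

G(s) has two factors of s in the denominator, so the system is type 2.
K_a = lim_{s→0} s^2·G(s) = K·1·20 / (11·18·19) = (10/1881)·K.
e_ss = 12/K_a = 15.048 ⇒ K_a = 500/627 ⇒ K = (500/627)/(10/1881) = 150.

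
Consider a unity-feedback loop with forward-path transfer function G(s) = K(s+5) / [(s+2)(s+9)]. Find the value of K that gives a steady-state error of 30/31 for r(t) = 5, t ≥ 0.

G(s) has no factors of s in the denominator, so the system is type 0.
K_p = lim_{s→0} G(s) = K·5 / (2·9) = (5/18)·K.
e_ss = 5/(1 + K_p) = 30/31 ⇒ 1 + (5/18)·K = 31/6 ⇒ K = 15.

15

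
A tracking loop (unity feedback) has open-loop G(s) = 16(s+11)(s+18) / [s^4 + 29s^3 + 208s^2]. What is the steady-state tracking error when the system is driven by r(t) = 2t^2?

26/99

The denominator has no term below 208s^2 — 2 poles at s=0, type 2.
K_a = lim_{s→0} s^2·G(s) = 16·11·18 / 208 = 198/13.
r(t) = 2t^2 gives R(s) = 4/s^3.
e_ss = 4/K_a = 4/(198/13) = 26/99.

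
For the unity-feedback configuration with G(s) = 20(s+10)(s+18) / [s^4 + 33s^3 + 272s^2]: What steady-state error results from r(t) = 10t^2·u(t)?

68/45

Lowest-order denominator term is 272s^2, so the open loop has 2 poles at the origin → type 2 system.
K_a = lim_{s→0} s^2·G(s) = 20·10·18 / 272 = 225/17.
r(t) = 10t^2 gives R(s) = 20/s^3.
e_ss = 20/K_a = 20/(225/17) = 68/45.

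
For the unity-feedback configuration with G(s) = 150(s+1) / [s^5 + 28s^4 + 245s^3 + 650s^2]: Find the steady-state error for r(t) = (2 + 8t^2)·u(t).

208/3

The denominator has no term below 650s^2 — 2 poles at s=0, type 2. Treating each term separately:
  • 2: tracked with zero error.
  • 8t^2: e_ss = 16/K_a with K_a=3/13 → 208/3.
Total e_ss = 208/3.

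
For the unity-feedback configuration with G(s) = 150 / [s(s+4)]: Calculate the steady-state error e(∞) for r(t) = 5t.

2/15

The open loop has one pole at the origin → type 1 system.
K_v = lim_{s→0} s·G(s) = 150 / (4) = 37.5.
e_ss = 5/K_v = 5/37.5 = 2/15.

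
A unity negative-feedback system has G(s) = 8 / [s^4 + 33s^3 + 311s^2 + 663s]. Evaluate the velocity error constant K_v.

8/663

Factoring s from the denominator leaves a polynomial with constant term 663, so the system is type 1.
K_v = lim_{s→0} s·G(s) = 8 / 663 = 8/663.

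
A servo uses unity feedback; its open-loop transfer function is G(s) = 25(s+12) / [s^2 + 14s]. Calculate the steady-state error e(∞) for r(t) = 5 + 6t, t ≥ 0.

0.28

Lowest-order denominator term is 14s, so the open loop has 1 pole at the origin → type 1 system. Taking each input component in turn:
  • 5: tracked with zero error.
  • 6t: e_ss = 6/K_v with K_v=150/7 → 0.28.
Total e_ss = 0.28.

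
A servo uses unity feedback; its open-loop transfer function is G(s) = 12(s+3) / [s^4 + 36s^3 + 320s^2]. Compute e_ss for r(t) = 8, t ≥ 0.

The denominator has no term below 320s^2 — 2 poles at s=0, type 2.
A type-2 system has K_p = ∞, so it tracks a step input with zero steady-state error.

0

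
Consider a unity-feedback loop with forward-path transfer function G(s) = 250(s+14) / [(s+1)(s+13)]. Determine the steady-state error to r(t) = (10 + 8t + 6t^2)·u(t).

System type = 0 (no poles at s=0). Taking each input component in turn:
  • 10: e_ss = 10/(1+K_p) with K_p=3500/13 → 130/3513.
  • 8t: a type-0 system cannot track it, e_ss → ∞.
  • 6t^2: a type-0 system cannot track it, e_ss → ∞.
The unbounded component dominates.

infinity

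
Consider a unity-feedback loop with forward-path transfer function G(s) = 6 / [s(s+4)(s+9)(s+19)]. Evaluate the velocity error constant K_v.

The open loop has one pole at the origin → type 1 system.
K_v = lim_{s→0} s·G(s) = 6 / (4·9·19) = 1/114.

1/114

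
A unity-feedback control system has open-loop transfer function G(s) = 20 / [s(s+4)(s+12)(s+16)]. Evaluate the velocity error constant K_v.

G(s) has one factor of s in the denominator, so the system is type 1.
K_v = lim_{s→0} s·G(s) = 20 / (4·12·16) = 5/192.

5/192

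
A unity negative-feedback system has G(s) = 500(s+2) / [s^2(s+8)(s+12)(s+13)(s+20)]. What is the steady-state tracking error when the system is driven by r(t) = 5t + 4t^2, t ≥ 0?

System type = 2 (two poles at s=0). Treating each term separately:
  • 5t: tracked with zero error.
  • 4t^2: e_ss = 8/K_a with K_a=25/624 → 199.68.
Total e_ss = 199.68.

199.68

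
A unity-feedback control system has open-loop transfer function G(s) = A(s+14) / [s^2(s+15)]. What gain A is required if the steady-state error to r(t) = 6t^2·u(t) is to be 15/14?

System type = 2 (two poles at s=0).
K_a = lim_{s→0} s^2·G(s) = A·14 / (15) = (14/15)·A.
e_ss = 12/K_a = 15/14 ⇒ K_a = 11.2 ⇒ A = 11.2/(14/15) = 12.

12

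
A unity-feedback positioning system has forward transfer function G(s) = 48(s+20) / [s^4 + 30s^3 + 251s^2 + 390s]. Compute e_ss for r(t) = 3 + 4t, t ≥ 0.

1.625

Factoring s from the denominator leaves a polynomial with constant term 390, so the system is type 1. By superposition:
  • 3: tracked with zero error.
  • 4t: e_ss = 4/K_v with K_v=32/13 → 1.625.
Total e_ss = 1.625.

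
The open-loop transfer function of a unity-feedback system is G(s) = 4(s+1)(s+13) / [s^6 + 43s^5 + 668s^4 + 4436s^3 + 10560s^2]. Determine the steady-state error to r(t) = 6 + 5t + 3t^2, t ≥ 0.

The denominator has no term below 10560s^2 — 2 poles at s=0, type 2. Taking each input component in turn:
  • 6: tracked with zero error.
  • 5t: tracked with zero error.
  • 3t^2: e_ss = 6/K_a with K_a=13/2640 → 15840/13.
Total e_ss = 15840/13.

15840/13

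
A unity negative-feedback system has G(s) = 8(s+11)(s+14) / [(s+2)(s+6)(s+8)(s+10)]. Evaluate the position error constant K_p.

77/60

The open loop has no poles at the origin → type 0 system.
K_p = lim_{s→0} G(s) = 8·11·14 / (2·6·8·10) = 77/60.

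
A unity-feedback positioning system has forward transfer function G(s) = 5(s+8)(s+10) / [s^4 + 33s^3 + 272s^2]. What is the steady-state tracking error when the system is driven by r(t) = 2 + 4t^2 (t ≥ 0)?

The denominator has no term below 272s^2 — 2 poles at s=0, type 2. By superposition:
  • 2: tracked with zero error.
  • 4t^2: e_ss = 8/K_a with K_a=25/17 → 5.44.
Total e_ss = 5.44.

5.44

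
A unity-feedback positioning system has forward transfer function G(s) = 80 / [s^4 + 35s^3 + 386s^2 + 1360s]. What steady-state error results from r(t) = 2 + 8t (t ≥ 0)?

The denominator has no term below 1360s — 1 pole at s=0, type 1. By superposition:
  • 2: tracked with zero error.
  • 8t: e_ss = 8/K_v with K_v=1/17 → 136.
Total e_ss = 136.

136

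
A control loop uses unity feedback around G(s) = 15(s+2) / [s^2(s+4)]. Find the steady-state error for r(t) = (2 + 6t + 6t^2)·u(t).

Two free integrators in G(s): this is a type 2 system. By superposition:
  • 2: tracked with zero error.
  • 6t: tracked with zero error.
  • 6t^2: e_ss = 12/K_a with K_a=7.5 → 1.6.
Total e_ss = 1.6.

1.6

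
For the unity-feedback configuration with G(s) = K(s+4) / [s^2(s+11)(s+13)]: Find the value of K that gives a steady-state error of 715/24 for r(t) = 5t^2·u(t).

System type = 2 (two poles at s=0).
K_a = lim_{s→0} s^2·G(s) = K·4 / (11·13) = (4/143)·K.
e_ss = 10/K_a = 715/24 ⇒ K_a = 48/143 ⇒ K = (48/143)/(4/143) = 12.

12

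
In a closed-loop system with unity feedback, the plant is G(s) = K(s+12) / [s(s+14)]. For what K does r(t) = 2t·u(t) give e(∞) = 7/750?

250

One free integrator in G(s): this is a type 1 system.
K_v = lim_{s→0} s·G(s) = K·12 / (14) = (6/7)·K.
e_ss = 2/K_v = 7/750 ⇒ K_v = 1500/7 ⇒ K = (1500/7)/(6/7) = 250.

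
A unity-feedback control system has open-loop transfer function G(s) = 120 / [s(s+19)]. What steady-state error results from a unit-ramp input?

19/120

One free integrator in G(s): this is a type 1 system.
K_v = lim_{s→0} s·G(s) = 120 / (19) = 120/19.
e_ss = 1/K_v = 1/(120/19) = 19/120.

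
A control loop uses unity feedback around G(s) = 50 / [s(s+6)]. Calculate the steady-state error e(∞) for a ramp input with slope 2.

System type = 1 (one pole at s=0).
K_v = lim_{s→0} s·G(s) = 50 / (6) = 25/3.
e_ss = 2/K_v = 2/(25/3) = 0.24.

0.24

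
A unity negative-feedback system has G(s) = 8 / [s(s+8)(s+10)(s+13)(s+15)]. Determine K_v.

G(s) has one factor of s in the denominator, so the system is type 1.
K_v = lim_{s→0} s·G(s) = 8 / (8·10·13·15) = 1/1950.

1/1950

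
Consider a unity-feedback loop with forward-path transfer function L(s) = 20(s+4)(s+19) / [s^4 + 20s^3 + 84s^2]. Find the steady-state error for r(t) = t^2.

21/190

Lowest-order denominator term is 84s^2, so the open loop has 2 poles at the origin → type 2 system.
K_a = lim_{s→0} s^2·L(s) = 20·4·19 / 84 = 380/21.
r(t) = t^2 gives R(s) = 2/s^3.
e_ss = 2/K_a = 2/(380/21) = 21/190.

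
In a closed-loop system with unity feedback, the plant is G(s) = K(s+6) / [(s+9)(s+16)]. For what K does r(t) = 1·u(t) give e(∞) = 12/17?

G(s) has no factors of s in the denominator, so the system is type 0.
K_p = lim_{s→0} G(s) = K·6 / (9·16) = (1/24)·K.
e_ss = 1/(1 + K_p) = 12/17 ⇒ 1 + (1/24)·K = 17/12 ⇒ K = 10.

10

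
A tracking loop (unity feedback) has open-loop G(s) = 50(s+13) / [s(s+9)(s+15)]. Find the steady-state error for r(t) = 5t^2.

G(s) has one factor of s in the denominator, so the system is type 1.
For a type-1 system K_a = 0, so e_ss to a parabolic input is unbounded.

infinity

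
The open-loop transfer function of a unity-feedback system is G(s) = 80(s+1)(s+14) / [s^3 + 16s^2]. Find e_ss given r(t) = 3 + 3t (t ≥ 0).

The denominator has no term below 16s^2 — 2 poles at s=0, type 2. Treating each term separately:
  • 3: tracked with zero error.
  • 3t: tracked with zero error.
Total e_ss = 0.

0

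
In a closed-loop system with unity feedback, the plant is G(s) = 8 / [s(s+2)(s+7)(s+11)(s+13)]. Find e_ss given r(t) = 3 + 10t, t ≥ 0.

2502.5

One free integrator in G(s): this is a type 1 system. Taking each input component in turn:
  • 3: tracked with zero error.
  • 10t: e_ss = 10/K_v with K_v=4/1001 → 2502.5.
Total e_ss = 2502.5.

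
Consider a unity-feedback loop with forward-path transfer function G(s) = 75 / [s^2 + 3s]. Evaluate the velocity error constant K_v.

25

Factoring s from the denominator leaves a polynomial with constant term 3, so the system is type 1.
K_v = lim_{s→0} s·G(s) = 75 / 3 = 25.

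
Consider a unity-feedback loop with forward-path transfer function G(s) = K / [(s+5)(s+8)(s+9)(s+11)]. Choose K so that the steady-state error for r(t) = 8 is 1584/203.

No free integrators in G(s): this is a type 0 system.
K_p = lim_{s→0} G(s) = K / (5·8·9·11) = (1/3960)·K.
e_ss = 8/(1 + K_p) = 1584/203 ⇒ 1 + (1/3960)·K = 203/198 ⇒ K = 100.

100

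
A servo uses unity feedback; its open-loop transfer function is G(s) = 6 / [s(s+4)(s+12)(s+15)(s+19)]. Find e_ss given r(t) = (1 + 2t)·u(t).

System type = 1 (one pole at s=0). Taking each input component in turn:
  • 1: tracked with zero error.
  • 2t: e_ss = 2/K_v with K_v=1/2280 → 4560.
Total e_ss = 4560.

4560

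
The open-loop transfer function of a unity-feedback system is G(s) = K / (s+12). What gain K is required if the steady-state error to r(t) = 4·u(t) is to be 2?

No free integrators in G(s): this is a type 0 system.
K_p = lim_{s→0} G(s) = K / (12) = (1/12)·K.
e_ss = 4/(1 + K_p) = 2 ⇒ 1 + (1/12)·K = 2 ⇒ K = 12.

12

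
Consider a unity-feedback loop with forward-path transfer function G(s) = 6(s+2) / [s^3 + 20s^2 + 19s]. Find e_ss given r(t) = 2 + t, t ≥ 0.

Lowest-order denominator term is 19s, so the open loop has 1 pole at the origin → type 1 system. By superposition:
  • 2: tracked with zero error.
  • t: e_ss = 1/K_v with K_v=12/19 → 19/12.
Total e_ss = 19/12.

19/12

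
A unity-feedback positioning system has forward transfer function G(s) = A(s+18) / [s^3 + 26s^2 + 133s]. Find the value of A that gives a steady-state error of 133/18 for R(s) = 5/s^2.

5

The denominator has no term below 133s — 1 pole at s=0, type 1.
K_v = lim_{s→0} s·G(s) = A·18 / 133 = (18/133)·A.
e_ss = 5/K_v = 133/18 ⇒ K_v = 90/133 ⇒ A = (90/133)/(18/133) = 5.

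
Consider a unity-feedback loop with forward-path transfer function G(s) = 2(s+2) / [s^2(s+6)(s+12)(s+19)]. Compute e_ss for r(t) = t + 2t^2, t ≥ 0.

1368

G(s) has two factors of s in the denominator, so the system is type 2. By superposition:
  • t: tracked with zero error.
  • 2t^2: e_ss = 4/K_a with K_a=1/342 → 1368.
Total e_ss = 1368.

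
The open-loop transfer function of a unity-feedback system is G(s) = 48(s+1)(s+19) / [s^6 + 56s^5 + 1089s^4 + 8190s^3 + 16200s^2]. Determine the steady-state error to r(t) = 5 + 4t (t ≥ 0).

0

The denominator has no term below 16200s^2 — 2 poles at s=0, type 2. Taking each input component in turn:
  • 5: tracked with zero error.
  • 4t: tracked with zero error.
Total e_ss = 0.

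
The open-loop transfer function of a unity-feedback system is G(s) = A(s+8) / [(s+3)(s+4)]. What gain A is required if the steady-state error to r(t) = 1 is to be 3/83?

System type = 0 (no poles at s=0).
K_p = lim_{s→0} G(s) = A·8 / (3·4) = (2/3)·A.
e_ss = 1/(1 + K_p) = 3/83 ⇒ 1 + (2/3)·A = 83/3 ⇒ A = 40.

40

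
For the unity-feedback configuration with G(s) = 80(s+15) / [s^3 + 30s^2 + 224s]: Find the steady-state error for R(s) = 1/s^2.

Factoring s from the denominator leaves a polynomial with constant term 224, so the system is type 1.
K_v = lim_{s→0} s·G(s) = 80·15 / 224 = 75/14.
e_ss = 1/K_v = 1/(75/14) = 14/75.

14/75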